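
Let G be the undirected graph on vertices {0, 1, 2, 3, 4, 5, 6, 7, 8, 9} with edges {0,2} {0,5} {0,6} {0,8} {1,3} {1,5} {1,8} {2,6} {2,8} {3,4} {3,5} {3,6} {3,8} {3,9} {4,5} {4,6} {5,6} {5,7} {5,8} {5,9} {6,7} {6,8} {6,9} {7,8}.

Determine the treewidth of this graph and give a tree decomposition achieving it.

Treewidth 3.
One optimal decomposition is:
Bags: B1 = {0, 5, 6, 8}  B2 = {0, 2, 6, 8}  B3 = {3, 5, 6, 8}  B4 = {5, 6, 7, 8}  B5 = {3, 5, 6, 9}  B6 = {3, 4, 5, 6}  B7 = {1, 3, 5, 8}
Tree: B1–B2, B1–B3, B1–B4, B3–B5, B5–B6, B3–B7

Every bag has size at most 4, so the width is 4 − 1 = 3 and tw(G) ≤ 3. On the other hand G contains the 4-clique {0, 2, 6, 8}. A clique must lie in a single bag of any decomposition, so no decomposition can have width below 3. Hence tw(G) = 3 exactly.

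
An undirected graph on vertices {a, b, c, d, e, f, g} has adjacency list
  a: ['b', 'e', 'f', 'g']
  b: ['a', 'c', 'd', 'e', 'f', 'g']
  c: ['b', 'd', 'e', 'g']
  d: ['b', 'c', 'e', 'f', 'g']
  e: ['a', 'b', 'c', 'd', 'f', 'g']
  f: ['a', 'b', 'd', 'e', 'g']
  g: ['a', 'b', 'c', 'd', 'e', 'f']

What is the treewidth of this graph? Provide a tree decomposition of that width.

Each bag holds 5 vertices, so the decomposition has width 4, which upper-bounds the treewidth. Conversely, {b, c, d, e, g} is a clique of size 5, and the vertices of any clique must share a bag in every tree decomposition; so some bag has ≥ 5 vertices and tw(G) ≥ 4. Hence tw(G) = 4 exactly.

Treewidth 4.
Bags: B1 = {a, b, e, f, g}  B2 = {b, d, e, f, g}  B3 = {b, c, d, e, g}
Tree: B1–B2, B2–B3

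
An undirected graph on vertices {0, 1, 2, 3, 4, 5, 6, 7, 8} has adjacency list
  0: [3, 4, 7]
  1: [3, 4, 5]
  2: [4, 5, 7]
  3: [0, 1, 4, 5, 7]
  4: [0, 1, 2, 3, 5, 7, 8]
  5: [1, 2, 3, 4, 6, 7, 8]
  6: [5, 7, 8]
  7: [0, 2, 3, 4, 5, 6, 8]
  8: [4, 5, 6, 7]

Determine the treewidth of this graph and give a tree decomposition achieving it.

Treewidth 3.
Bags: B1 = {3, 4, 5, 7}  B2 = {2, 4, 5, 7}  B3 = {1, 3, 4, 5}  B4 = {4, 5, 7, 8}  B5 = {5, 6, 7, 8}  B6 = {0, 3, 4, 7}
Tree: B1–B2, B1–B3, B2–B4, B4–B5, B1–B6

Each bag holds 4 vertices, so the decomposition has width 3, which upper-bounds the treewidth. Conversely, {0, 3, 4, 7} is a clique of size 4, and the vertices of any clique must share a bag in every tree decomposition; so some bag has ≥ 4 vertices and tw(G) ≥ 3. Combining the bounds, tw(G) = 3.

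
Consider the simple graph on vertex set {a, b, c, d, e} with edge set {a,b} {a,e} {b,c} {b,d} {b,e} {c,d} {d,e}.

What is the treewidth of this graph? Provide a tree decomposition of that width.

Treewidth 2.
Bags: B1 = {a, b, e}  B2 = {b, d, e}  B3 = {b, c, d}
Tree: B1–B2, B2–B3

The largest bag has 3 vertices, giving width 2; this decomposition certifies tw(G) ≤ 2. On the other hand G contains the 3-clique {b, d, e}. A clique must lie in a single bag of any decomposition, so no decomposition can have width below 2. Combining the bounds, tw(G) = 2.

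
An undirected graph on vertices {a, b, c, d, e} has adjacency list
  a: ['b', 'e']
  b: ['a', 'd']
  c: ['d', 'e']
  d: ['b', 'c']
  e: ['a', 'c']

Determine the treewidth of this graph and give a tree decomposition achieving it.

The largest bag has 3 vertices, giving width 2; this decomposition certifies tw(G) ≤ 2. Since d–c–e–a–b–d is a cycle in G, G is not acyclic. Forests are exactly the graphs of treewidth ≤ 1, so tw(G) ≥ 2. Combining the bounds, tw(G) = 2.

Treewidth 2.
Bags: B1 = {c, d, e}  B2 = {a, d, e}  B3 = {a, b, d}
Tree: B1–B2, B2–B3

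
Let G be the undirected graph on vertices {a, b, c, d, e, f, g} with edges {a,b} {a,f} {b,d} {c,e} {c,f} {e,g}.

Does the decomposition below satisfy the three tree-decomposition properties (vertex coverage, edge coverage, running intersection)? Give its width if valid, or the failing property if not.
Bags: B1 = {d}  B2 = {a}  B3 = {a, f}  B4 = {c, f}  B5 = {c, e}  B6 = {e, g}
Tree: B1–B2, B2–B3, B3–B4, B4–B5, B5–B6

No — vertex b appears in no bag.

A tree decomposition must satisfy three properties: every vertex lies in some bag; for every edge, both endpoints lie together in some bag; and for every vertex, the bags containing it form a connected subtree. Here vertex b appears in no bag, so the decomposition is invalid.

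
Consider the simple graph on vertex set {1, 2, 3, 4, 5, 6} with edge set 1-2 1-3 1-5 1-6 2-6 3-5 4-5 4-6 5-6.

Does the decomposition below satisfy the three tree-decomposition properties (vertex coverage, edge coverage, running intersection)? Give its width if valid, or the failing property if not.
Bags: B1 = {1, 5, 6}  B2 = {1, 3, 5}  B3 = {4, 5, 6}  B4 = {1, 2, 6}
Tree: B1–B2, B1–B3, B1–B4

Yes; width 2.

Vertex coverage: the bags together contain {1, 2, 3, 4, 5, 6}, the full vertex set. Edge coverage: each edge of G has both endpoints in at least one bag. Running intersection: for every vertex, the bags containing it form a connected subtree. All three properties hold, so this is a valid tree decomposition of width max|bag| − 1 = 2, and hence tw(G) ≤ 2.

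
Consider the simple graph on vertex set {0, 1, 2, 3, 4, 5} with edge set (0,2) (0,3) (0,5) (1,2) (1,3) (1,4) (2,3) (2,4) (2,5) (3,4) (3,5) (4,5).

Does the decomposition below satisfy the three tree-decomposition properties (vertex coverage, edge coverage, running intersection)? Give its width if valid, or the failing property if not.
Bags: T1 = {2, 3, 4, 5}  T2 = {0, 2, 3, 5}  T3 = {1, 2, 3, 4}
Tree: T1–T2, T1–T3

Vertex coverage: the bags together contain {0, 1, 2, 3, 4, 5}, the full vertex set. Edge coverage: each edge of G has both endpoints in at least one bag. Running intersection: for every vertex, the bags containing it form a connected subtree. All three properties hold, so this is a valid tree decomposition of width max|bag| − 1 = 3, and hence tw(G) ≤ 3.

Yes; width 3.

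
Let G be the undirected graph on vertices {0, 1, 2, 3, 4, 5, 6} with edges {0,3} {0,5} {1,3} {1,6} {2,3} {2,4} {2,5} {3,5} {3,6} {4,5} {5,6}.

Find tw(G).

A width-2 tree decomposition is:
Bags: B1 = {3, 5, 6}  B2 = {0, 3, 5}  B3 = {2, 3, 5}  B4 = {2, 4, 5}  B5 = {1, 3, 6}
Tree: B1–B2, B2–B3, B3–B4, B1–B5
Each bag holds 3 vertices, so the decomposition has width 2, which upper-bounds the treewidth. On the other hand G contains the 3-clique {1, 3, 6}. A clique must lie in a single bag of any decomposition, so no decomposition can have width below 2. Hence tw(G) = 2 exactly.

2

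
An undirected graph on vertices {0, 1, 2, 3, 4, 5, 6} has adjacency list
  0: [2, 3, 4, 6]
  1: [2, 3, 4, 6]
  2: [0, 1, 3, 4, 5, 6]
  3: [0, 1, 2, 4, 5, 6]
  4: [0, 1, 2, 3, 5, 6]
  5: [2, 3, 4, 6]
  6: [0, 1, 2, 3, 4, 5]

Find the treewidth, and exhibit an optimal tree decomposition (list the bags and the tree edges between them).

Treewidth 4.
One optimal decomposition is:
Bags: B1 = {2, 3, 4, 5, 6}  B2 = {1, 2, 3, 4, 6}  B3 = {0, 2, 3, 4, 6}
Tree: B1–B2, B2–B3

Each bag holds 5 vertices, so the decomposition has width 4, which upper-bounds the treewidth. Conversely, {0, 2, 3, 4, 6} is a clique of size 5, and the vertices of any clique must share a bag in every tree decomposition; so some bag has ≥ 5 vertices and tw(G) ≥ 4. Therefore the treewidth is 4.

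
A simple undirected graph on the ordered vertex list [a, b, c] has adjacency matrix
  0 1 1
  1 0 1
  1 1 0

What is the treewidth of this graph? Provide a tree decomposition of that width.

Treewidth 2.
One optimal decomposition is:
Bags: B1 = {a, b, c}
Tree: (single bag)

A single bag containing all 3 vertices is trivially a valid decomposition of width 2. For the lower bound, the 3 vertices {a, b, c} are pairwise adjacent, and any tree decomposition puts a clique entirely inside one bag — forcing width ≥ 2. Therefore the treewidth is 2.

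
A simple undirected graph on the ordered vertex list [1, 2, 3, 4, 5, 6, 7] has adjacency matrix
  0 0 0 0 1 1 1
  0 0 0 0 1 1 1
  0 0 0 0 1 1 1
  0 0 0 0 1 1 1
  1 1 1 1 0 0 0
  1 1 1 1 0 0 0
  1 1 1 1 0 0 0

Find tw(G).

A width-3 tree decomposition is:
Bags: B1 = {2, 5, 6, 7}  B2 = {3, 5, 6, 7}  B3 = {1, 5, 6, 7}  B4 = {4, 5, 6, 7}
Tree: B1–B2, B2–B3, B3–B4
The largest bag has 4 vertices, giving width 3; this decomposition certifies tw(G) ≤ 3. For the lower bound: the 4 vertex sets {2,6}, {3,7}, {5}, {1} are disjoint, each induces a connected subgraph, and every pair is joined by at least one edge of G. Contracting each set to a single vertex therefore yields K_{4} as a minor, and since treewidth is minor-monotone, tw(G) ≥ tw(K_{4}) = 3. Combining the bounds, tw(G) = 3.

3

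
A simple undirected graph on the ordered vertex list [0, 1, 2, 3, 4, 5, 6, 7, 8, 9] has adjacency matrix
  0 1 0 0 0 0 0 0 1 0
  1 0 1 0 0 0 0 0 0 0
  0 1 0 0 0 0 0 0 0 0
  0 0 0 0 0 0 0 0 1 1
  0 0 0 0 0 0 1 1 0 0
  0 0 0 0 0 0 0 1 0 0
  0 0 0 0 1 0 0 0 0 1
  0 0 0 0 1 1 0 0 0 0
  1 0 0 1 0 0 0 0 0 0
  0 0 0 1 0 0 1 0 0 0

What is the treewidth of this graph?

1

A width-1 tree decomposition is:
Bags: B1 = {5, 7}  B2 = {4, 7}  B3 = {4, 6}  B4 = {6, 9}  B5 = {3, 9}  B6 = {3, 8}  B7 = {0, 8}  B8 = {0, 1}  B9 = {1, 2}
Tree: B1–B2, B2–B3, B3–B4, B4–B5, B5–B6, B6–B7, B7–B8, B8–B9
Every bag has size at most 2, so the width is 2 − 1 = 1 and tw(G) ≤ 1. G has an edge, so its treewidth is at least 1. Hence tw(G) = 1 exactly.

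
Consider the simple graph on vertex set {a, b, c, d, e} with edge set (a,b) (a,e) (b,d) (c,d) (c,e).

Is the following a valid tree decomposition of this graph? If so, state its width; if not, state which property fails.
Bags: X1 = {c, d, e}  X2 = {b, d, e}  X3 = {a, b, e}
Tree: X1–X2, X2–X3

Every vertex of G appears in some bag (union = {a, b, c, d, e}); every edge is covered by a bag; and for each vertex v the set of bags containing v is connected in the bag tree. The decomposition is therefore valid. The largest bag has 3 vertices, so the width is 2.

Yes; width 2.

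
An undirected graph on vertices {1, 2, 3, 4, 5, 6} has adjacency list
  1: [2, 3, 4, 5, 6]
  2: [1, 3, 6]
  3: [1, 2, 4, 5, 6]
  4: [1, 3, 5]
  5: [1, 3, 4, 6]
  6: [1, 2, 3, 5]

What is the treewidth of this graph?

3

A width-3 tree decomposition is:
Bags: B1 = {1, 2, 3, 6}  B2 = {1, 3, 5, 6}  B3 = {1, 3, 4, 5}
Tree: B1–B2, B2–B3
Every bag has size at most 4, so the width is 4 − 1 = 3 and tw(G) ≤ 3. On the other hand G contains the 4-clique {1, 2, 3, 6}. A clique must lie in a single bag of any decomposition, so no decomposition can have width below 3. Hence tw(G) = 3 exactly.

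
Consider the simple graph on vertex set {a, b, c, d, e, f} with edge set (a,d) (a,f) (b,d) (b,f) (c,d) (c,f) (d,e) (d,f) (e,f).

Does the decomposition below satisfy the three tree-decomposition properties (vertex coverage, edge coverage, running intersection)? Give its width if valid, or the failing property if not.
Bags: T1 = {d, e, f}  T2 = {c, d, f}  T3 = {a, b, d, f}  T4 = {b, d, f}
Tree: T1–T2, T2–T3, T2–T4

A tree decomposition must satisfy three properties: every vertex lies in some bag; for every edge, both endpoints lie together in some bag; and for every vertex, the bags containing it form a connected subtree. Here bags containing vertex b are not connected in the tree, so the decomposition is invalid.

No — bags containing vertex b are not connected in the tree.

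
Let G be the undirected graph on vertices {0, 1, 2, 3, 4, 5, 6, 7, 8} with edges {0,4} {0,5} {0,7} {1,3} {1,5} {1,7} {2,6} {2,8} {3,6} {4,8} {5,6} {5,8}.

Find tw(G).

3

A width-3 tree decomposition is:
Bags: B1 = {1, 2, 3, 6}  B2 = {1, 2, 5, 6}  B3 = {1, 2, 5, 8}  B4 = {1, 5, 7, 8}  B5 = {0, 5, 7, 8}  B6 = {0, 4, 7, 8}
Tree: B1–B2, B2–B3, B3–B4, B4–B5, B5–B6
Each bag holds 4 vertices, so the decomposition has width 3, which upper-bounds the treewidth. For the lower bound: the 4 vertex sets {2,3,6}, {1}, {5}, {0,4,7,8} are disjoint, each induces a connected subgraph, and every pair is joined by at least one edge of G. Contracting each set to a single vertex therefore yields K_{4} as a minor, and since treewidth is minor-monotone, tw(G) ≥ tw(K_{4}) = 3. Combining the bounds, tw(G) = 3.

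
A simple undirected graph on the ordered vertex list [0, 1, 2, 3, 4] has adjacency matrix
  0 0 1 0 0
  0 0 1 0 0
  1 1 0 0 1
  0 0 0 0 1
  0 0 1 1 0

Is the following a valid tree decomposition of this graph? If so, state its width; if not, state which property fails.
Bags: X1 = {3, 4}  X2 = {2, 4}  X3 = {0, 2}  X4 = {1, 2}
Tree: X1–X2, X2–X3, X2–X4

Yes; width 1.

Checking the three conditions: (i) the bags cover all of {0, 1, 2, 3, 4}; (ii) for each edge, some bag contains both endpoints; (iii) the bags containing any fixed vertex form a subtree. All hold, so the decomposition is valid with width 2 − 1 = 1.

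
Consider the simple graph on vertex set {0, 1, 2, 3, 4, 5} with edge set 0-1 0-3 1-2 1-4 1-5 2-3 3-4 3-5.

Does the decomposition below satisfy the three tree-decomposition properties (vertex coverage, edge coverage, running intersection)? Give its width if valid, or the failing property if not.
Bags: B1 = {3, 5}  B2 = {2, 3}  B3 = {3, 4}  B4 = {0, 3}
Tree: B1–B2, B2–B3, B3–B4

No — vertex 1 appears in no bag.

A tree decomposition must satisfy three properties: every vertex lies in some bag; for every edge, both endpoints lie together in some bag; and for every vertex, the bags containing it form a connected subtree. Here vertex 1 appears in no bag, so the decomposition is invalid.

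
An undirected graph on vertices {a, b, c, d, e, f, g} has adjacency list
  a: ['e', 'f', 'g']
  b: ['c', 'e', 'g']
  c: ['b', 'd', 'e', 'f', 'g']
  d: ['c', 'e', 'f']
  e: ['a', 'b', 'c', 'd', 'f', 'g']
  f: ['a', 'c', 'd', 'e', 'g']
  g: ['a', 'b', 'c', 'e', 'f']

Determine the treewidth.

3

A width-3 tree decomposition is:
Bags: B1 = {c, e, f, g}  B2 = {b, c, e, g}  B3 = {c, d, e, f}  B4 = {a, e, f, g}
Tree: B1–B2, B1–B3, B1–B4
Each bag holds 4 vertices, so the decomposition has width 3, which upper-bounds the treewidth. On the other hand G contains the 4-clique {c, d, e, f}. A clique must lie in a single bag of any decomposition, so no decomposition can have width below 3. Therefore the treewidth is 3.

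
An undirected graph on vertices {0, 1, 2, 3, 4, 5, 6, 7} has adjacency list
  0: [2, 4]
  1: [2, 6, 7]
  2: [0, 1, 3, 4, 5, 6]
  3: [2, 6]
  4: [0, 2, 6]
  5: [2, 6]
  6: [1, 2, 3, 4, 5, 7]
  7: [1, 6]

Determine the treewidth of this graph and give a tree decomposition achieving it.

Treewidth 2.
Bags: B1 = {2, 5, 6}  B2 = {2, 4, 6}  B3 = {1, 2, 6}  B4 = {2, 3, 6}  B5 = {1, 6, 7}  B6 = {0, 2, 4}
Tree: B1–B2, B1–B3, B3–B4, B3–B5, B2–B6

Every bag has size at most 3, so the width is 3 − 1 = 2 and tw(G) ≤ 2. For the lower bound, the 3 vertices {0, 2, 4} are pairwise adjacent, and any tree decomposition puts a clique entirely inside one bag — forcing width ≥ 2. Combining the bounds, tw(G) = 2.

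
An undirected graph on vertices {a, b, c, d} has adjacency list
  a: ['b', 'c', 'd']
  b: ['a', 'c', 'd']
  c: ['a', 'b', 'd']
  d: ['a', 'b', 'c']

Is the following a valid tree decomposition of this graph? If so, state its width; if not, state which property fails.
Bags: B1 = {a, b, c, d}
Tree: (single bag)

Every vertex of G appears in some bag (union = {a, b, c, d}); every edge is covered by a bag; and for each vertex v the set of bags containing v is connected in the bag tree. The decomposition is therefore valid. The largest bag has 4 vertices, so the width is 3.

Yes; width 3.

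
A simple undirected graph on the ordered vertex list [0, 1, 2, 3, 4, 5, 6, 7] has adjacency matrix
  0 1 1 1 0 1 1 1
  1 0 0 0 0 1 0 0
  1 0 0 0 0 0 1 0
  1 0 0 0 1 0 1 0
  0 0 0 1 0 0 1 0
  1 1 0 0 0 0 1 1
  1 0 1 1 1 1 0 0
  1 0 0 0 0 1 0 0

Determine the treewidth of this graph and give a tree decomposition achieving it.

Treewidth 2.
One such decomposition:
Bags: B1 = {0, 1, 5}  B2 = {0, 5, 6}  B3 = {0, 3, 6}  B4 = {0, 2, 6}  B5 = {3, 4, 6}  B6 = {0, 5, 7}
Tree: B1–B2, B2–B3, B2–B4, B3–B5, B2–B6

Every bag has size at most 3, so the width is 3 − 1 = 2 and tw(G) ≤ 2. On the other hand G contains the 3-clique {0, 2, 6}. A clique must lie in a single bag of any decomposition, so no decomposition can have width below 2. Hence tw(G) = 2 exactly.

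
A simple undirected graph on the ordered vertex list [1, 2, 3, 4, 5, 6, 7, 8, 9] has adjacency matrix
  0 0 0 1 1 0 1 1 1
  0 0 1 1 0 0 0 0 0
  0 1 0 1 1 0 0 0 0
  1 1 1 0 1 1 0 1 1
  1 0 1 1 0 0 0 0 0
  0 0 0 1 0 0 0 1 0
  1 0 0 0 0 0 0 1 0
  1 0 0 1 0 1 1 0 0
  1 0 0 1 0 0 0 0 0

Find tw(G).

A width-2 tree decomposition is:
Bags: B1 = {3, 4, 5}  B2 = {1, 4, 5}  B3 = {1, 4, 9}  B4 = {2, 3, 4}  B5 = {1, 4, 8}  B6 = {4, 6, 8}  B7 = {1, 7, 8}
Tree: B1–B2, B2–B3, B1–B4, B3–B5, B5–B6, B5–B7
The largest bag has 3 vertices, giving width 2; this decomposition certifies tw(G) ≤ 2. Conversely, {1, 4, 8} is a clique of size 3, and the vertices of any clique must share a bag in every tree decomposition; so some bag has ≥ 3 vertices and tw(G) ≥ 2. Hence tw(G) = 2 exactly.

2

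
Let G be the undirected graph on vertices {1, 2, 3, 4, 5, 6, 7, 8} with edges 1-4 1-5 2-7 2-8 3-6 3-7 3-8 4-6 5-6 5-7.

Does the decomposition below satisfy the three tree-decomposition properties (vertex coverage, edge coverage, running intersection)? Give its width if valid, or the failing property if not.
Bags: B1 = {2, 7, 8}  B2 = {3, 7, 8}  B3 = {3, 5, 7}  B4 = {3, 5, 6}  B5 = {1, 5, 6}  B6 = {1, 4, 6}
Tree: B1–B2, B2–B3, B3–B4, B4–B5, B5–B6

Yes; width 2.

Every vertex of G appears in some bag (union = {1, 2, 3, 4, 5, 6, 7, 8}); every edge is covered by a bag; and for each vertex v the set of bags containing v is connected in the bag tree. The decomposition is therefore valid. The largest bag has 3 vertices, so the width is 2.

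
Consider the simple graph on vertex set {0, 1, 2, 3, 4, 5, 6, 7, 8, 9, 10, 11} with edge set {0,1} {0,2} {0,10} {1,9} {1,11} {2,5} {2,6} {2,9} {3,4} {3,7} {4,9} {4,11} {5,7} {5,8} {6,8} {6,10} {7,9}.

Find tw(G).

3

A width-3 tree decomposition is:
Bags: B1 = {5, 6, 8, 10}  B2 = {2, 5, 6, 10}  B3 = {0, 2, 5, 10}  B4 = {0, 2, 5, 7}  B5 = {0, 2, 7, 9}  B6 = {0, 1, 7, 9}  B7 = {1, 3, 7, 9}  B8 = {1, 3, 4, 9}  B9 = {1, 3, 4, 11}
Tree: B1–B2, B2–B3, B3–B4, B4–B5, B5–B6, B6–B7, B7–B8, B8–B9
Every bag has size at most 4, so the width is 4 − 1 = 3 and tw(G) ≤ 3. For the lower bound: the 4 vertex sets {6,8,10}, {5}, {2}, {0,1,7,9} are disjoint, each induces a connected subgraph, and every pair is joined by at least one edge of G. Contracting each set to a single vertex therefore yields K_{4} as a minor, and since treewidth is minor-monotone, tw(G) ≥ tw(K_{4}) = 3. Hence tw(G) = 3 exactly.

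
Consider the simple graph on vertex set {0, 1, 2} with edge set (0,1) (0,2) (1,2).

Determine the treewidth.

2

A width-2 tree decomposition is:
Bags: B1 = {0, 1, 2}
Tree: (single bag)
With just one bag of size 3, the width is 3 − 1 = 2, so tw(G) ≤ 2. For the lower bound, the 3 vertices {0, 1, 2} are pairwise adjacent, and any tree decomposition puts a clique entirely inside one bag — forcing width ≥ 2. Hence tw(G) = 2 exactly.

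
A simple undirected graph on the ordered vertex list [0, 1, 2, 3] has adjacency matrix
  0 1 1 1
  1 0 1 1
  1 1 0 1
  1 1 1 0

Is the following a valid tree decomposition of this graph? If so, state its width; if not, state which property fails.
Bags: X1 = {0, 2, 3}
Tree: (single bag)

A tree decomposition must satisfy three properties: every vertex lies in some bag; for every edge, both endpoints lie together in some bag; and for every vertex, the bags containing it form a connected subtree. Here vertex 1 appears in no bag, so the decomposition is invalid.

No — vertex 1 appears in no bag.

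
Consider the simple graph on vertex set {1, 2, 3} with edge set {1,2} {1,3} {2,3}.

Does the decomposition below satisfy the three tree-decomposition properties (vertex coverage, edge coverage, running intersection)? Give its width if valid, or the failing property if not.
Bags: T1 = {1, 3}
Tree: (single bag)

A tree decomposition must satisfy three properties: every vertex lies in some bag; for every edge, both endpoints lie together in some bag; and for every vertex, the bags containing it form a connected subtree. Here vertex 2 appears in no bag, so the decomposition is invalid.

No — vertex 2 appears in no bag.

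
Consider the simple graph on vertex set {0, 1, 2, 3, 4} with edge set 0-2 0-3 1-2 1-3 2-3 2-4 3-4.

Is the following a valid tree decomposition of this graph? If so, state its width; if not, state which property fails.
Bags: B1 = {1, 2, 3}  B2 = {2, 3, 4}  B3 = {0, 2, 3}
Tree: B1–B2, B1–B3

Yes; width 2.

Every vertex of G appears in some bag (union = {0, 1, 2, 3, 4}); every edge is covered by a bag; and for each vertex v the set of bags containing v is connected in the bag tree. The decomposition is therefore valid. The largest bag has 3 vertices, so the width is 2.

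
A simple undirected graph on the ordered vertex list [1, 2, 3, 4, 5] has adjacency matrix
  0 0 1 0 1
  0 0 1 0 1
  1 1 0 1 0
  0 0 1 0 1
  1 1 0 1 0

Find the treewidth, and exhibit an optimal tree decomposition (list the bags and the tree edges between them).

Each bag holds 3 vertices, so the decomposition has width 2, which upper-bounds the treewidth. The edges 1–3–4–5–1 form a cycle, so G is not a tree and its treewidth is at least 2. Therefore the treewidth is 2.

Treewidth 2.
One such decomposition:
Bags: B1 = {1, 3, 5}  B2 = {3, 4, 5}  B3 = {2, 3, 5}
Tree: B1–B2, B2–B3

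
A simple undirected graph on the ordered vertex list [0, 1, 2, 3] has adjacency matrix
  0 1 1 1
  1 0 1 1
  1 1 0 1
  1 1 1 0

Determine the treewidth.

A width-3 tree decomposition is:
Bags: B1 = {0, 1, 2, 3}
Tree: (single bag)
With just one bag of size 4, the width is 4 − 1 = 3, so tw(G) ≤ 3. Conversely, {0, 1, 2, 3} is a clique of size 4, and the vertices of any clique must share a bag in every tree decomposition; so some bag has ≥ 4 vertices and tw(G) ≥ 3. Hence tw(G) = 3 exactly.

3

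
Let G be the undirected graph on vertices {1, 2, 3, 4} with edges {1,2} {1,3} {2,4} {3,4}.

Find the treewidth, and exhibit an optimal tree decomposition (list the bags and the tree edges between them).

Treewidth 2.
One optimal decomposition is:
Bags: B1 = {1, 2, 4}  B2 = {1, 3, 4}
Tree: B1–B2

The largest bag has 3 vertices, giving width 2; this decomposition certifies tw(G) ≤ 2. Since 1–2–4–3–1 is a cycle in G, G is not acyclic. Forests are exactly the graphs of treewidth ≤ 1, so tw(G) ≥ 2. Combining the bounds, tw(G) = 2.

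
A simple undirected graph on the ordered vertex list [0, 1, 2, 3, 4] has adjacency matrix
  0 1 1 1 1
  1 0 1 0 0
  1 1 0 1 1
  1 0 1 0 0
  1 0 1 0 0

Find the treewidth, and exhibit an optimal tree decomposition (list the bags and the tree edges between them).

The largest bag has 3 vertices, giving width 2; this decomposition certifies tw(G) ≤ 2. For the lower bound, the 3 vertices {0, 1, 2} are pairwise adjacent, and any tree decomposition puts a clique entirely inside one bag — forcing width ≥ 2. Combining the bounds, tw(G) = 2.

Treewidth 2.
One optimal decomposition is:
Bags: B1 = {0, 1, 2}  B2 = {0, 2, 4}  B3 = {0, 2, 3}
Tree: B1–B2, B1–B3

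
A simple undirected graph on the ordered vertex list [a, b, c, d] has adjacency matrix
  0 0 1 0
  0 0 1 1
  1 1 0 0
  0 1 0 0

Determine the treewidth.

1

A width-1 tree decomposition is:
Bags: B1 = {b, d}  B2 = {b, c}  B3 = {a, c}
Tree: B1–B2, B2–B3
The largest bag has 2 vertices, giving width 1; this decomposition certifies tw(G) ≤ 1. Since G has at least one edge (e.g. d–b), it is not an edgeless graph, so tw(G) ≥ 1. Therefore the treewidth is 1.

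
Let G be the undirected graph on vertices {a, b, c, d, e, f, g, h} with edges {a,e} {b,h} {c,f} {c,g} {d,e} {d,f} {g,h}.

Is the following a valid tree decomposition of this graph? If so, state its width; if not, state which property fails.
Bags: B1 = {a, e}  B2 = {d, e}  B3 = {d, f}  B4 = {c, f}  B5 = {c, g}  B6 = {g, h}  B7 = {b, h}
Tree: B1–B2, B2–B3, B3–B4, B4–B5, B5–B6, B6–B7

Yes; width 1.

Checking the three conditions: (i) the bags cover all of {a, b, c, d, e, f, g, h}; (ii) for each edge, some bag contains both endpoints; (iii) the bags containing any fixed vertex form a subtree. All hold, so the decomposition is valid with width 2 − 1 = 1.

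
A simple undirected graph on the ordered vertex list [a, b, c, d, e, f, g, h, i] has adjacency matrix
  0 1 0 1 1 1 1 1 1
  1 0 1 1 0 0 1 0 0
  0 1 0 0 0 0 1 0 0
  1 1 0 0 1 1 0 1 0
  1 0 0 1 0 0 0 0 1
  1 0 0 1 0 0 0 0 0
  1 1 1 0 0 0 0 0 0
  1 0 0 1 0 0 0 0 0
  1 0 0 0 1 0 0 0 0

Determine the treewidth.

A width-2 tree decomposition is:
Bags: B1 = {a, b, d}  B2 = {a, d, e}  B3 = {a, b, g}  B4 = {a, d, f}  B5 = {b, c, g}  B6 = {a, e, i}  B7 = {a, d, h}
Tree: B1–B2, B1–B3, B1–B4, B3–B5, B2–B6, B2–B7
The largest bag has 3 vertices, giving width 2; this decomposition certifies tw(G) ≤ 2. On the other hand G contains the 3-clique {b, c, g}. A clique must lie in a single bag of any decomposition, so no decomposition can have width below 2. Hence tw(G) = 2 exactly.

2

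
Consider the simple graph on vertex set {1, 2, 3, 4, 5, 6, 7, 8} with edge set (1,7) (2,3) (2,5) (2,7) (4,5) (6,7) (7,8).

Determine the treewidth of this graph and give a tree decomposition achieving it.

Each bag holds 2 vertices, so the decomposition has width 1, which upper-bounds the treewidth. Since G has at least one edge (e.g. 7–2), it is not an edgeless graph, so tw(G) ≥ 1. Combining the bounds, tw(G) = 1.

Treewidth 1.
One such decomposition:
Bags: B1 = {2, 7}  B2 = {1, 7}  B3 = {2, 3}  B4 = {2, 5}  B5 = {4, 5}  B6 = {7, 8}  B7 = {6, 7}
Tree: B1–B2, B1–B3, B3–B4, B4–B5, B1–B6, B2–B7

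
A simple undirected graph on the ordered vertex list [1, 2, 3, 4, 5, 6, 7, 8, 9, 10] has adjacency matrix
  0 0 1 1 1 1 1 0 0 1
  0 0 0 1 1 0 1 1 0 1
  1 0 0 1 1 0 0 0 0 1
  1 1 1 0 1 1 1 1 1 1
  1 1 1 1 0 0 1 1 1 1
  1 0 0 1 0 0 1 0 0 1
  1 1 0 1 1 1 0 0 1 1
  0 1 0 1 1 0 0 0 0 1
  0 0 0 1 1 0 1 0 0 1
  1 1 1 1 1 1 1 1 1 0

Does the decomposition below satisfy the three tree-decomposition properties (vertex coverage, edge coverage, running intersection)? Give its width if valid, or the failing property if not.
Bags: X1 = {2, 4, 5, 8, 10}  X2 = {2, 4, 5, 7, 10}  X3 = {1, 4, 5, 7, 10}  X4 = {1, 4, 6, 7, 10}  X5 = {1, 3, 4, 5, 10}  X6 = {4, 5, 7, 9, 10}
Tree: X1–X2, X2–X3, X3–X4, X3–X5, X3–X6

Every vertex of G appears in some bag (union = {1, 2, 3, 4, 5, 6, 7, 8, 9, 10}); every edge is covered by a bag; and for each vertex v the set of bags containing v is connected in the bag tree. The decomposition is therefore valid. The largest bag has 5 vertices, so the width is 4.

Yes; width 4.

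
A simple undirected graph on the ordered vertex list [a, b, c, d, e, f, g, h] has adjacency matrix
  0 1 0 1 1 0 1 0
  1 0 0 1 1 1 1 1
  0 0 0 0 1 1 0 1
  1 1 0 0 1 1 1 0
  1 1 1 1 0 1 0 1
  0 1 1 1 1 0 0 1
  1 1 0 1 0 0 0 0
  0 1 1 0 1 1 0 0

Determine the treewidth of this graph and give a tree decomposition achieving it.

Treewidth 3.
One such decomposition:
Bags: B1 = {a, b, d, g}  B2 = {a, b, d, e}  B3 = {b, d, e, f}  B4 = {b, e, f, h}  B5 = {c, e, f, h}
Tree: B1–B2, B2–B3, B3–B4, B4–B5

Every bag has size at most 4, so the width is 4 − 1 = 3 and tw(G) ≤ 3. For the lower bound, the 4 vertices {c, e, f, h} are pairwise adjacent, and any tree decomposition puts a clique entirely inside one bag — forcing width ≥ 3. Therefore the treewidth is 3.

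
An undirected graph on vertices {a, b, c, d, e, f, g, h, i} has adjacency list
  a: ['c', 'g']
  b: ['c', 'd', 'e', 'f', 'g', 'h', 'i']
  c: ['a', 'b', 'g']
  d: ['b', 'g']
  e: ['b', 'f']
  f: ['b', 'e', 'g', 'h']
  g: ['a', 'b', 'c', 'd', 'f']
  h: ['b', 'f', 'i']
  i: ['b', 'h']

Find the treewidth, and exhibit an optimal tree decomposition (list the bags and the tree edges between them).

Each bag holds 3 vertices, so the decomposition has width 2, which upper-bounds the treewidth. On the other hand G contains the 3-clique {a, c, g}. A clique must lie in a single bag of any decomposition, so no decomposition can have width below 2. The upper and lower bounds meet at 2, so that is the treewidth.

Treewidth 2.
One such decomposition:
Bags: B1 = {b, f, g}  B2 = {b, f, h}  B3 = {b, c, g}  B4 = {b, e, f}  B5 = {b, h, i}  B6 = {b, d, g}  B7 = {a, c, g}
Tree: B1–B2, B1–B3, B1–B4, B2–B5, B1–B6, B3–B7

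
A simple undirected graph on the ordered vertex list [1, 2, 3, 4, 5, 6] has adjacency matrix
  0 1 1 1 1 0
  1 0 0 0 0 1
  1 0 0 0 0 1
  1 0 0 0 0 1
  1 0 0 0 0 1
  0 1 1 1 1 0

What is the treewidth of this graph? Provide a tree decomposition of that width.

Treewidth 2.
One optimal decomposition is:
Bags: B1 = {1, 5, 6}  B2 = {1, 3, 6}  B3 = {1, 4, 6}  B4 = {1, 2, 6}
Tree: B1–B2, B2–B3, B3–B4

The largest bag has 3 vertices, giving width 2; this decomposition certifies tw(G) ≤ 2. The edges 5–6–3–1–5 form a cycle, so G is not a tree and its treewidth is at least 2. The upper and lower bounds meet at 2, so that is the treewidth.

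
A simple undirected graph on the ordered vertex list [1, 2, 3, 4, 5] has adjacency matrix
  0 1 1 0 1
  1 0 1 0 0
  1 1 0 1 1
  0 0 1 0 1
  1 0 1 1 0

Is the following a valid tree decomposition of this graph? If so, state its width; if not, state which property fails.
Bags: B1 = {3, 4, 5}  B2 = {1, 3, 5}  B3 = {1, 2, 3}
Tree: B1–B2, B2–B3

Yes; width 2.

Every vertex of G appears in some bag (union = {1, 2, 3, 4, 5}); every edge is covered by a bag; and for each vertex v the set of bags containing v is connected in the bag tree. The decomposition is therefore valid. The largest bag has 3 vertices, so the width is 2.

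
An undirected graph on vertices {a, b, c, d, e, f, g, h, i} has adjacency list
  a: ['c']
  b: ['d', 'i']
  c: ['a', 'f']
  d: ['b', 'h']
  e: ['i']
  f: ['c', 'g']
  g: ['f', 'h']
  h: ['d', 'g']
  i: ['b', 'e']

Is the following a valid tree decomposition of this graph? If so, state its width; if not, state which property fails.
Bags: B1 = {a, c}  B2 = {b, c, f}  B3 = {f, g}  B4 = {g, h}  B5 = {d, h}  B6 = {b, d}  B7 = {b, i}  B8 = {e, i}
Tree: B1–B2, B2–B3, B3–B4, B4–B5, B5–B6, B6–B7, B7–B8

No — bags containing vertex b are not connected in the tree.

A tree decomposition must satisfy three properties: every vertex lies in some bag; for every edge, both endpoints lie together in some bag; and for every vertex, the bags containing it form a connected subtree. Here bags containing vertex b are not connected in the tree, so the decomposition is invalid.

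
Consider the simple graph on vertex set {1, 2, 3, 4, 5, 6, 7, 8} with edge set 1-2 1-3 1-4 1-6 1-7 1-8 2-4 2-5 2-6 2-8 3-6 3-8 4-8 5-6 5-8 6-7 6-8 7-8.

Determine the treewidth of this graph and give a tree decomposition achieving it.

Each bag holds 4 vertices, so the decomposition has width 3, which upper-bounds the treewidth. For the lower bound, the 4 vertices {1, 2, 4, 8} are pairwise adjacent, and any tree decomposition puts a clique entirely inside one bag — forcing width ≥ 3. The upper and lower bounds meet at 3, so that is the treewidth.

Treewidth 3.
One such decomposition:
Bags: B1 = {2, 5, 6, 8}  B2 = {1, 2, 6, 8}  B3 = {1, 2, 4, 8}  B4 = {1, 3, 6, 8}  B5 = {1, 6, 7, 8}
Tree: B1–B2, B2–B3, B2–B4, B2–B5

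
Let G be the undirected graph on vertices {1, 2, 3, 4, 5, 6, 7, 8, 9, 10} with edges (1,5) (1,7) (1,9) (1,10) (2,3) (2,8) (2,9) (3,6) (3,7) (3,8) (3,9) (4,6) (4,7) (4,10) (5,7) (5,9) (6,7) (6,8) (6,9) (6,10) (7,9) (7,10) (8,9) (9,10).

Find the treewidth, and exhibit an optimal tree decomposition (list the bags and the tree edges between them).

The largest bag has 4 vertices, giving width 3; this decomposition certifies tw(G) ≤ 3. Conversely, {2, 3, 8, 9} is a clique of size 4, and the vertices of any clique must share a bag in every tree decomposition; so some bag has ≥ 4 vertices and tw(G) ≥ 3. Therefore the treewidth is 3.

Treewidth 3.
One such decomposition:
Bags: B1 = {1, 7, 9, 10}  B2 = {6, 7, 9, 10}  B3 = {3, 6, 7, 9}  B4 = {3, 6, 8, 9}  B5 = {1, 5, 7, 9}  B6 = {2, 3, 8, 9}  B7 = {4, 6, 7, 10}
Tree: B1–B2, B2–B3, B3–B4, B1–B5, B4–B6, B2–B7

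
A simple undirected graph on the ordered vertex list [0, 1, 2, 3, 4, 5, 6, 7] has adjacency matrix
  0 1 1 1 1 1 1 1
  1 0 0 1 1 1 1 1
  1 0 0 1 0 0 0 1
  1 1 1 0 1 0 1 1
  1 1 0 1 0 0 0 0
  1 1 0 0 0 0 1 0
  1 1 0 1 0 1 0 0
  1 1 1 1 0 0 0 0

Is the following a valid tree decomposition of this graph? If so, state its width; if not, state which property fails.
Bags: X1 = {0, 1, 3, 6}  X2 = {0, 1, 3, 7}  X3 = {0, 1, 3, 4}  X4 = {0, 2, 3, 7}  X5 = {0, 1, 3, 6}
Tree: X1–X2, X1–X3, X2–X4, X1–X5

No — vertex 5 appears in no bag.

A tree decomposition must satisfy three properties: every vertex lies in some bag; for every edge, both endpoints lie together in some bag; and for every vertex, the bags containing it form a connected subtree. Here vertex 5 appears in no bag, so the decomposition is invalid.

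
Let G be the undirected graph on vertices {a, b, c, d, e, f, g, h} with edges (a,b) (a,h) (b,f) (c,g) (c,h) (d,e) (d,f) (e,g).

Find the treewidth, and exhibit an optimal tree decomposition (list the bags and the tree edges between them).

Treewidth 2.
One optimal decomposition is:
Bags: B1 = {d, e, g}  B2 = {d, f, g}  B3 = {b, f, g}  B4 = {a, b, g}  B5 = {a, g, h}  B6 = {c, g, h}
Tree: B1–B2, B2–B3, B3–B4, B4–B5, B5–B6

Each bag holds 3 vertices, so the decomposition has width 2, which upper-bounds the treewidth. The edges g–e–d–f–b–a–h–c–g form a cycle, so G is not a tree and its treewidth is at least 2. Hence tw(G) = 2 exactly.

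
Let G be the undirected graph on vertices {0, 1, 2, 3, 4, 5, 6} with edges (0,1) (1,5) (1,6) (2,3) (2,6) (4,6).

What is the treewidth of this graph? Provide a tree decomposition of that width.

Treewidth 1.
Bags: B1 = {1, 6}  B2 = {4, 6}  B3 = {1, 5}  B4 = {2, 6}  B5 = {2, 3}  B6 = {0, 1}
Tree: B1–B2, B1–B3, B2–B4, B4–B5, B1–B6

The largest bag has 2 vertices, giving width 1; this decomposition certifies tw(G) ≤ 1. Any graph with an edge has treewidth ≥ 1, and G has the edge 1–6. Combining the bounds, tw(G) = 1.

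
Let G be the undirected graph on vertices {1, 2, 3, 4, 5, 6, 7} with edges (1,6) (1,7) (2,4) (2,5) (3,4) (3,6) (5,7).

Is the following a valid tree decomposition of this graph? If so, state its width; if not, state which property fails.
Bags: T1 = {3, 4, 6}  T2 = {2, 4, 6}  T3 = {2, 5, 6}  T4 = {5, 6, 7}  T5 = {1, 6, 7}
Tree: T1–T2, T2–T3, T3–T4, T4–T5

Yes; width 2.

Every vertex of G appears in some bag (union = {1, 2, 3, 4, 5, 6, 7}); every edge is covered by a bag; and for each vertex v the set of bags containing v is connected in the bag tree. The decomposition is therefore valid. The largest bag has 3 vertices, so the width is 2.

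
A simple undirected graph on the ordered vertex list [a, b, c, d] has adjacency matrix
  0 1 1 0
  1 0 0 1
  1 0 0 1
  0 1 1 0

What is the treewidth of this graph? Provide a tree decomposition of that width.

Treewidth 2.
One optimal decomposition is:
Bags: B1 = {a, c, d}  B2 = {a, b, d}
Tree: B1–B2

Every bag has size at most 3, so the width is 3 − 1 = 2 and tw(G) ≤ 2. For the lower bound, G contains the cycle a–c–d–b–a, so G is not a forest; only forests have treewidth ≤ 1, hence tw(G) ≥ 2. Hence tw(G) = 2 exactly.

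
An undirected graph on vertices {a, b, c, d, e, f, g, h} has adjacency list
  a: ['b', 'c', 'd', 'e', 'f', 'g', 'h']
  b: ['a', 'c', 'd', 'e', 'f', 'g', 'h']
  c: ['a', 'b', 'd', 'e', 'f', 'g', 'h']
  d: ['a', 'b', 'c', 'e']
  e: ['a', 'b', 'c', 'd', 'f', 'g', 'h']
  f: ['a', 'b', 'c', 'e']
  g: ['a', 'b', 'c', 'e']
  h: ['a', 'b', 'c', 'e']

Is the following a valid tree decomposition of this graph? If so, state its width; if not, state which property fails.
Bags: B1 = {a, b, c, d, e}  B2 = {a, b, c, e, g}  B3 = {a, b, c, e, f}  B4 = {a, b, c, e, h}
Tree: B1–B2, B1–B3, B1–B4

Vertex coverage: the bags together contain {a, b, c, d, e, f, g, h}, the full vertex set. Edge coverage: each edge of G has both endpoints in at least one bag. Running intersection: for every vertex, the bags containing it form a connected subtree. All three properties hold, so this is a valid tree decomposition of width max|bag| − 1 = 4, and hence tw(G) ≤ 4.

Yes; width 4.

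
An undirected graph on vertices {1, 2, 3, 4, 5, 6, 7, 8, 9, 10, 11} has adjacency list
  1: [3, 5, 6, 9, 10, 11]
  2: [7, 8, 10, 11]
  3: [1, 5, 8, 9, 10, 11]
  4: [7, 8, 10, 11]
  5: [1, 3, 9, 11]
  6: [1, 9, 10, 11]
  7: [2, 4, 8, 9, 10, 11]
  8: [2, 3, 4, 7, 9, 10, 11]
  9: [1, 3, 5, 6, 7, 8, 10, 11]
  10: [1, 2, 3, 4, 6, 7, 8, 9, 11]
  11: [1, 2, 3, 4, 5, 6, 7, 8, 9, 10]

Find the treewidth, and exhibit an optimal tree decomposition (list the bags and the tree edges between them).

Treewidth 4.
One such decomposition:
Bags: B1 = {7, 8, 9, 10, 11}  B2 = {3, 8, 9, 10, 11}  B3 = {4, 7, 8, 10, 11}  B4 = {1, 3, 9, 10, 11}  B5 = {2, 7, 8, 10, 11}  B6 = {1, 3, 5, 9, 11}  B7 = {1, 6, 9, 10, 11}
Tree: B1–B2, B1–B3, B2–B4, B3–B5, B4–B6, B4–B7

The largest bag has 5 vertices, giving width 4; this decomposition certifies tw(G) ≤ 4. Conversely, {3, 8, 9, 10, 11} is a clique of size 5, and the vertices of any clique must share a bag in every tree decomposition; so some bag has ≥ 5 vertices and tw(G) ≥ 4. The upper and lower bounds meet at 4, so that is the treewidth.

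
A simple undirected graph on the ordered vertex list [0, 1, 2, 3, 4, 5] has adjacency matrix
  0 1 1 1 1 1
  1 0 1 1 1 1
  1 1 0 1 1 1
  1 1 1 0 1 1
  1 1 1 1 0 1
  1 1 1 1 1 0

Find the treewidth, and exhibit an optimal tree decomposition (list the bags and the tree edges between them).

Treewidth 5.
One such decomposition:
Bags: B1 = {0, 1, 2, 3, 4, 5}
Tree: (single bag)

A single bag containing all 6 vertices is trivially a valid decomposition of width 5. On the other hand G contains the 6-clique {0, 1, 2, 3, 4, 5}. A clique must lie in a single bag of any decomposition, so no decomposition can have width below 5. Combining the bounds, tw(G) = 5.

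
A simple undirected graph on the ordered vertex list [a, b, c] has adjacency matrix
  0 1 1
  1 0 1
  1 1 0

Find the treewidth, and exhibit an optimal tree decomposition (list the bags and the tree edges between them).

Treewidth 2.
One optimal decomposition is:
Bags: B1 = {a, b, c}
Tree: (single bag)

A single bag containing all 3 vertices is trivially a valid decomposition of width 2. Conversely, {a, b, c} is a clique of size 3, and the vertices of any clique must share a bag in every tree decomposition; so some bag has ≥ 3 vertices and tw(G) ≥ 2. Hence tw(G) = 2 exactly.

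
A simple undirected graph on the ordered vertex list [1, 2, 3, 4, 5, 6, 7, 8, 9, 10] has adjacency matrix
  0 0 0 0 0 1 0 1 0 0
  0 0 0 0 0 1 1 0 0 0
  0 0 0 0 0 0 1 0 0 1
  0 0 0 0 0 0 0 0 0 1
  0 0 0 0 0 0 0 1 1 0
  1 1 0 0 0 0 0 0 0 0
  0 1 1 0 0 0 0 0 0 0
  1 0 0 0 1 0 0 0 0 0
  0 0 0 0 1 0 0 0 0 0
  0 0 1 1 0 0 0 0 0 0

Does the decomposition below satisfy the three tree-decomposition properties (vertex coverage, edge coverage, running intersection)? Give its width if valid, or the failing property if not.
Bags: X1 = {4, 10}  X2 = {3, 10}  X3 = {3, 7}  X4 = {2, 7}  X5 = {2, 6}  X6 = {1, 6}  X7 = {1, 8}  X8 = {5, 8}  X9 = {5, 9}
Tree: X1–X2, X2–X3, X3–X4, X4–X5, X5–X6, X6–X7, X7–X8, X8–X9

Every vertex of G appears in some bag (union = {1, 2, 3, 4, 5, 6, 7, 8, 9, 10}); every edge is covered by a bag; and for each vertex v the set of bags containing v is connected in the bag tree. The decomposition is therefore valid. The largest bag has 2 vertices, so the width is 1.

Yes; width 1.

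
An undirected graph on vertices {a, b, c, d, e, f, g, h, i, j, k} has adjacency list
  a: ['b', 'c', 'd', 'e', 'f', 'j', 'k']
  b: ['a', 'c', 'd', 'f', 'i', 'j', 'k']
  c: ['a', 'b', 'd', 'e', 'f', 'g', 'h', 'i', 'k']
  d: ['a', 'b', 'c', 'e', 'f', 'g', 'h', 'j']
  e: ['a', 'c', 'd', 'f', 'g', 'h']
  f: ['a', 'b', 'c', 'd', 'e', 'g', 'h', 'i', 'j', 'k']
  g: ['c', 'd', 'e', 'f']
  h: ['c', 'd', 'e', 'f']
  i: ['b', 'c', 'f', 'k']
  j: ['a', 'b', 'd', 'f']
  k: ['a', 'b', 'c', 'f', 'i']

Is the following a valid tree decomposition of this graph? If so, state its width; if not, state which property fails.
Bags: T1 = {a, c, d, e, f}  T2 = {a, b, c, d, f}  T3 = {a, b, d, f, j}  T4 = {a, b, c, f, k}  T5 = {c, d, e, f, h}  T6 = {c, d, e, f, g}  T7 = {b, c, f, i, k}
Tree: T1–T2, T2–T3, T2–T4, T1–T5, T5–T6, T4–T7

Yes; width 4.

Checking the three conditions: (i) the bags cover all of {a, b, c, d, e, f, g, h, i, j, k}; (ii) for each edge, some bag contains both endpoints; (iii) the bags containing any fixed vertex form a subtree. All hold, so the decomposition is valid with width 5 − 1 = 4.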